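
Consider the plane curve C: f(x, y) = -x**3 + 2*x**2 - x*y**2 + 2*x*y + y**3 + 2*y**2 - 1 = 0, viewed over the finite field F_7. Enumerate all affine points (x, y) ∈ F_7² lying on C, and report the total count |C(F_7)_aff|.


Affine F_7-points: {(0, 6), (1, 0), (1, 3), (4, 3)}; count = 4.

For each of the 49 pairs (x, y) ∈ F_7², evaluate f(x, y) mod 7. Record the zeros.
  x = 0: [0↦6, 1↦2, 2↦1, 3↦2, 4↦4, 5↦6, 6↦0]  zeros at y ∈ {6}
  x = 1: [0↦0, 1↦4, 2↦2, 3↦0, 4↦4, 5↦6, 6↦5]  zeros at y ∈ {0, 3}
  x = 2: [0↦6, 1↦4, 2↦1, 3↦3, 4↦2, 5↦4, 6↦1]  zeros at y ∈ ∅
  x = 3: [0↦4, 1↦3, 2↦6, 3↦5, 4↦6, 5↦1, 6↦3]  zeros at y ∈ ∅
  x = 4: [0↦2, 1↦2, 2↦4, 3↦0, 4↦3, 5↦5, 6↦5]  zeros at y ∈ {3}
  x = 5: [0↦1, 1↦2, 2↦3, 3↦3, 4↦1, 5↦3, 6↦1]  zeros at y ∈ ∅
  x = 6: [0↦2, 1↦4, 2↦4, 3↦1, 4↦1, 5↦3, 6↦6]  zeros at y ∈ ∅
Collecting zeros: affine points = {(0, 6), (1, 0), (1, 3), (4, 3)}.
Total count |C(F_7)_aff| = 4.


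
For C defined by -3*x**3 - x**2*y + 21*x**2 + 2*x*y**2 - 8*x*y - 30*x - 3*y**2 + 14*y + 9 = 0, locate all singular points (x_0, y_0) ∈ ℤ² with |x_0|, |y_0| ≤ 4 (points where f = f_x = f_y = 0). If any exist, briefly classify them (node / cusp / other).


Singular points: {(2, 3)}; classification: cusp.

Compute partial derivatives:
  f_x = -9*x**2 - 2*x*y + 42*x + 2*y**2 - 8*y - 30.
  f_y = -x**2 + 4*x*y - 8*x - 6*y + 14.
Scan x_0 ∈ {−4, ..., 4}. For each x_0, f_y(x_0, y) is a polynomial in y; find its integer roots y ∈ {−4, ..., 4}, then test f_x and f at those candidates.
  x = -4: f_y(-4, y) = 30 - 22*y; no integer root y with |y| ≤ 4.
  x = -3: f_y(-3, y) = 29 - 18*y; no integer root y with |y| ≤ 4.
  x = -2: f_y(-2, y) = 26 - 14*y; no integer root y with |y| ≤ 4.
  x = -1: f_y(-1, y) = 21 - 10*y; no integer root y with |y| ≤ 4.
  x = 0: f_y(0, y) = 14 - 6*y; no integer root y with |y| ≤ 4.
  x = 1: f_y(1, y) = 5 - 2*y; no integer root y with |y| ≤ 4.
  x = 2: f_y(2, y) = 2*y - 6; vanishes at y ∈ {3}. (2, 3): f_x = 0, f = 0 — SINGULAR.
  x = 3: f_y(3, y) = 6*y - 19; no integer root y with |y| ≤ 4.
  x = 4: f_y(4, y) = 10*y - 34; no integer root y with |y| ≤ 4.
Only singular point on the grid: (2, 3).
Classify: substitute x = 2 + u, y = 3 + v and expand: f = -3*u**3 - u**2*v + 2*u*v**2 + v**2.
No constant or linear terms (consistent with a singular point). Quadratic part: v**2. Cubic part: -3*u**3 - u**2*v + 2*u*v**2.
The quadratic part v**2 is a perfect square, so there is a single (double) tangent line v = 0, i.e. y = 3. Restricting the cubic part to that line (v = 0) leaves -3*u**3 ≠ 0, so f is not divisible by v and the branch is v² ≈ 3*u**3 to lowest order — this is a cusp.
Classification: cusp.


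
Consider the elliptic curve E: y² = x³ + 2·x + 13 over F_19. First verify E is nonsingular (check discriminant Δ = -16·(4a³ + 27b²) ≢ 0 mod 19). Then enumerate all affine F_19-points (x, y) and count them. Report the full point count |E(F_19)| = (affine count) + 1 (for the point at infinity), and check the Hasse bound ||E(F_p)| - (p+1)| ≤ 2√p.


Affine points = {(1, 4), (1, 15), (2, 5), (2, 14), (4, 3), (4, 16), (7, 3), (7, 16), (8, 3), (8, 16), (9, 0), (10, 8), (10, 11), (11, 6), (11, 13), (12, 6), (12, 13), (14, 7), (14, 12), (15, 6), (15, 13), (17, 1), (17, 18)}; affine count = 23; |E(F_19)| = 24.

Discriminant check: Δ ∝ 4a³ + 27b² = 4·2³ + 27·13² = 4·8 + 27·169 ≡ 16 (mod 19). Nonzero ⇒ E is nonsingular.
For each x ∈ F_19, compute rhs = x³ + 2·x + 13 mod 19, then count y ∈ F_19 with y² ≡ rhs.
  x = 0: rhs = 13, matching y values: none (0 points).
  x = 1: rhs = 16, matching y values: 4, 15 (2 points).
  x = 2: rhs = 6, matching y values: 5, 14 (2 points).
  x = 3: rhs = 8, matching y values: none (0 points).
  x = 4: rhs = 9, matching y values: 3, 16 (2 points).
  x = 5: rhs = 15, matching y values: none (0 points).
  x = 6: rhs = 13, matching y values: none (0 points).
  x = 7: rhs = 9, matching y values: 3, 16 (2 points).
  x = 8: rhs = 9, matching y values: 3, 16 (2 points).
  x = 9: rhs = 0, matching y values: 0 (1 points).
  x = 10: rhs = 7, matching y values: 8, 11 (2 points).
  x = 11: rhs = 17, matching y values: 6, 13 (2 points).
  x = 12: rhs = 17, matching y values: 6, 13 (2 points).
  x = 13: rhs = 13, matching y values: none (0 points).
  x = 14: rhs = 11, matching y values: 7, 12 (2 points).
  x = 15: rhs = 17, matching y values: 6, 13 (2 points).
  x = 16: rhs = 18, matching y values: none (0 points).
  x = 17: rhs = 1, matching y values: 1, 18 (2 points).
  x = 18: rhs = 10, matching y values: none (0 points).
Total affine count: 23.
Full point count |E(F_19)| = 23 + 1 = 24.
Hasse bound: |24 − (19+1)| = |4| = 4 ≤ 2√19 ≈ 8.7178 ✓.


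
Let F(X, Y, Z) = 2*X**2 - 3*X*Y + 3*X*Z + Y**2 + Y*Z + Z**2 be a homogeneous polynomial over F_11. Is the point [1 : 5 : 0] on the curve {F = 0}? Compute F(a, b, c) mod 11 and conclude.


F(1,5,0) ≡ 1 (mod 11); P is NOT on the curve.

Evaluate F(1, 5, 0) term-by-term (mod 11).
  2*X**2 ↦ 2·1·1·1 = 2
  -3*X*Y ↦ -3·1·5·1 = -15
  3*X*Z ↦ 3·1·1·0 = 0
  Y**2 ↦ 1·1·25·1 = 25
  Y*Z ↦ 1·1·5·0 = 0
  Z**2 ↦ 1·1·1·0 = 0
Sum: F(1, 5, 0) = (2) + (-15) + (0) + (25) + (0) + (0) = 12.
Reducing mod 11: 12 ≡ 1 (mod 11).
Since F(a, b, c) ≡ 1 ≠ 0 (mod 11), P does NOT lie on the curve.


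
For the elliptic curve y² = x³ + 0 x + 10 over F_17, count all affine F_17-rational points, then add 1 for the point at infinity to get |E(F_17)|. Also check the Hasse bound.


Affine points = {(2, 1), (2, 16), (5, 4), (5, 13), (7, 8), (7, 9), (9, 5), (9, 12), (11, 7), (11, 10), (12, 2), (12, 15), (14, 0), (15, 6), (15, 11), (16, 3), (16, 14)}; affine count = 17; |E(F_17)| = 18.

Discriminant check: Δ ∝ 4a³ + 27b² = 4·0³ + 27·10² = 4·0 + 27·100 ≡ 14 (mod 17). Nonzero ⇒ E is nonsingular.
For each x ∈ F_17, compute rhs = x³ + 0·x + 10 mod 17, then count y ∈ F_17 with y² ≡ rhs.
  x = 0: rhs = 10, matching y values: none (0 points).
  x = 1: rhs = 11, matching y values: none (0 points).
  x = 2: rhs = 1, matching y values: 1, 16 (2 points).
  x = 3: rhs = 3, matching y values: none (0 points).
  x = 4: rhs = 6, matching y values: none (0 points).
  x = 5: rhs = 16, matching y values: 4, 13 (2 points).
  x = 6: rhs = 5, matching y values: none (0 points).
  x = 7: rhs = 13, matching y values: 8, 9 (2 points).
  x = 8: rhs = 12, matching y values: none (0 points).
  x = 9: rhs = 8, matching y values: 5, 12 (2 points).
  x = 10: rhs = 7, matching y values: none (0 points).
  x = 11: rhs = 15, matching y values: 7, 10 (2 points).
  x = 12: rhs = 4, matching y values: 2, 15 (2 points).
  x = 13: rhs = 14, matching y values: none (0 points).
  x = 14: rhs = 0, matching y values: 0 (1 points).
  x = 15: rhs = 2, matching y values: 6, 11 (2 points).
  x = 16: rhs = 9, matching y values: 3, 14 (2 points).
Total affine count: 17.
Full point count |E(F_17)| = 17 + 1 = 18.
Hasse bound: |18 − (17+1)| = |0| = 0 ≤ 2√17 ≈ 8.2462 ✓.


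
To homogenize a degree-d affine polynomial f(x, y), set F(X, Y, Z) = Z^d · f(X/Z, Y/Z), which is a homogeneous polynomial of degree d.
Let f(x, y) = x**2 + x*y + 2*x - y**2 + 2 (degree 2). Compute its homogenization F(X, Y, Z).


F(X, Y, Z) = X**2 + X*Y + 2*X*Z - Y**2 + 2*Z**2

deg(f) = 2.
Substitute x = X/Z, y = Y/Z into f, then multiply by Z^2.
  monomial 1·x^2·y^0 ↦ 1·X^2·Y^0·Z^0.
  monomial 1·x^1·y^1 ↦ 1·X^1·Y^1·Z^0.
  monomial 2·x^1·y^0 ↦ 2·X^1·Y^0·Z^1.
  monomial -1·x^0·y^2 ↦ -1·X^0·Y^2·Z^0.
  monomial 2·x^0·y^0 ↦ 2·X^0·Y^0·Z^2.
Collecting: F(X, Y, Z) = X**2 + X*Y + 2*X*Z - Y**2 + 2*Z**2.


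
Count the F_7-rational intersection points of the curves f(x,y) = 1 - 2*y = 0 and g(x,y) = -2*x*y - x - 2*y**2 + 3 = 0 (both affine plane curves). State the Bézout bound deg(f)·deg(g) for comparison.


Common zeros: {(3, 4)}; count = 1; Bézout bound = 2.

deg(f) = 1, deg(g) = 2, so Bézout bound = 2.
Scan x ∈ F_7. For each x, list the y ∈ F_7 with f(x, y) ≡ 0 and those with g(x, y) ≡ 0 (mod 7); the common zeros in that column are the intersection.
  x = 0: f ≡ 0 at y ∈ {4}; g ≡ 0 at y ∈ ∅; common: ∅.
  x = 1: f ≡ 0 at y ∈ {4}; g ≡ 0 at y ∈ ∅; common: ∅.
  x = 2: f ≡ 0 at y ∈ {4}; g ≡ 0 at y ∈ ∅; common: ∅.
  x = 3: f ≡ 0 at y ∈ {4}; g ≡ 0 at y ∈ {0, 4}; common: {4}.
  x = 4: f ≡ 0 at y ∈ {4}; g ≡ 0 at y ∈ {5}; common: ∅.
  x = 5: f ≡ 0 at y ∈ {4}; g ≡ 0 at y ∈ {1}; common: ∅.
  x = 6: f ≡ 0 at y ∈ {4}; g ≡ 0 at y ∈ {2, 6}; common: ∅.
Collecting: common zeros = {(3, 4)}, so the count is 1.
Comparison with the Bézout bound: 1 ≤ 2 = deg(f)·deg(g), as expected for curves with no common component (the affine F_7-count falls short of the bound because intersections may lie at infinity, over extension fields, or carry multiplicity).


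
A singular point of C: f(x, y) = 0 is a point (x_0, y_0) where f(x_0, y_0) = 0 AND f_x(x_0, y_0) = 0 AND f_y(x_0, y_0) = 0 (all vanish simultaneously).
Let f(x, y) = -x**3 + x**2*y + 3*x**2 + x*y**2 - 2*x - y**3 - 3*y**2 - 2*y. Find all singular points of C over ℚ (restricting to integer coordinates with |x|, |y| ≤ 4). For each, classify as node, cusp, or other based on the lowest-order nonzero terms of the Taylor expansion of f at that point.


Singular points: {(1, -1)}; classification: node.

Compute partial derivatives:
  f_x = -3*x**2 + 2*x*y + 6*x + y**2 - 2.
  f_y = x**2 + 2*x*y - 3*y**2 - 6*y - 2.
Scan x_0 ∈ {−4, ..., 4}. For each x_0, f_y(x_0, y) is a polynomial in y; find its integer roots y ∈ {−4, ..., 4}, then test f_x and f at those candidates.
  x = -4: f_y(-4, y) = -3*y**2 - 14*y + 14; no integer root y with |y| ≤ 4.
  x = -3: f_y(-3, y) = -3*y**2 - 12*y + 7; no integer root y with |y| ≤ 4.
  x = -2: f_y(-2, y) = -3*y**2 - 10*y + 2; no integer root y with |y| ≤ 4.
  x = -1: f_y(-1, y) = -3*y**2 - 8*y - 1; no integer root y with |y| ≤ 4.
  x = 0: f_y(0, y) = -3*y**2 - 6*y - 2; no integer root y with |y| ≤ 4.
  x = 1: f_y(1, y) = -3*y**2 - 4*y - 1; vanishes at y ∈ {-1}. (1, -1): f_x = 0, f = 0 — SINGULAR.
  x = 2: f_y(2, y) = -3*y**2 - 2*y + 2; no integer root y with |y| ≤ 4.
  x = 3: f_y(3, y) = 7 - 3*y**2; no integer root y with |y| ≤ 4.
  x = 4: f_y(4, y) = -3*y**2 + 2*y + 14; no integer root y with |y| ≤ 4.
Only singular point on the grid: (1, -1).
Classify: substitute x = 1 + u, y = -1 + v and expand: f = -u**3 + u**2*v - u**2 + u*v**2 - v**3 + v**2.
No constant or linear terms (consistent with a singular point). Quadratic part: -u**2 + v**2. Cubic part: -u**3 + u**2*v + u*v**2 - v**3.
The quadratic part v**2 - u**2 = (v − u)(v + u) splits into two distinct linear factors, so there are two distinct tangent lines y − -1 = ±(x − 1) — this is a node (ordinary double point).
Classification: node.


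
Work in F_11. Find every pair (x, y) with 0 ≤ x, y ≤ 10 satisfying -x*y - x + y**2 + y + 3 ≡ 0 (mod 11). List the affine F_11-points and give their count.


Affine F_11-points: {(0, 5), (1, 3), (1, 8), (3, 0), (3, 2), (6, 7), (6, 9), (8, 1), (8, 6), (9, 4)}; count = 10.

For each of the 121 pairs (x, y) ∈ F_11², evaluate f(x, y) mod 11. Record the zeros.
  x = 0: [0↦3, 1↦5, 2↦9, 3↦4, 4↦1, 5↦0, 6↦1, 7↦4, 8↦9, 9↦5, 10↦3]  zeros at y ∈ {5}
  x = 1: [0↦2, 1↦3, 2↦6, 3↦0, 4↦7, 5↦5, 6↦5, 7↦7, 8↦0, 9↦6, 10↦3]  zeros at y ∈ {3, 8}
  x = 2: [0↦1, 1↦1, 2↦3, 3↦7, 4↦2, 5↦10, 6↦9, 7↦10, 8↦2, 9↦7, 10↦3]  zeros at y ∈ ∅
  x = 3: [0↦0, 1↦10, 2↦0, 3↦3, 4↦8, 5↦4, 6↦2, 7↦2, 8↦4, 9↦8, 10↦3]  zeros at y ∈ {0, 2}
  x = 4: [0↦10, 1↦8, 2↦8, 3↦10, 4↦3, 5↦9, 6↦6, 7↦5, 8↦6, 9↦9, 10↦3]  zeros at y ∈ ∅
  x = 5: [0↦9, 1↦6, 2↦5, 3↦6, 4↦9, 5↦3, 6↦10, 7↦8, 8↦8, 9↦10, 10↦3]  zeros at y ∈ ∅
  x = 6: [0↦8, 1↦4, 2↦2, 3↦2, 4↦4, 5↦8, 6↦3, 7↦0, 8↦10, 9↦0, 10↦3]  zeros at y ∈ {7, 9}
  x = 7: [0↦7, 1↦2, 2↦10, 3↦9, 4↦10, 5↦2, 6↦7, 7↦3, 8↦1, 9↦1, 10↦3]  zeros at y ∈ ∅
  x = 8: [0↦6, 1↦0, 2↦7, 3↦5, 4↦5, 5↦7, 6↦0, 7↦6, 8↦3, 9↦2, 10↦3]  zeros at y ∈ {1, 6}
  x = 9: [0↦5, 1↦9, 2↦4, 3↦1, 4↦0, 5↦1, 6↦4, 7↦9, 8↦5, 9↦3, 10↦3]  zeros at y ∈ {4}
  x = 10: [0↦4, 1↦7, 2↦1, 3↦8, 4↦6, 5↦6, 6↦8, 7↦1, 8↦7, 9↦4, 10↦3]  zeros at y ∈ ∅
Collecting zeros: affine points = {(0, 5), (1, 3), (1, 8), (3, 0), (3, 2), (6, 7), (6, 9), (8, 1), (8, 6), (9, 4)}.
Total count |C(F_11)_aff| = 10.


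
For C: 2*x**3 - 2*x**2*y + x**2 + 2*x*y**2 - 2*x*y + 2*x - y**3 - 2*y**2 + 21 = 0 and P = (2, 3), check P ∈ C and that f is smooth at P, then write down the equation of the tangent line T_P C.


Tangent line at P: 18*x - 27*y + 45 = 0.

Step 1: f(2, 3) = 0, so P lies on C.
Step 2: partial derivatives
  f_x(x, y) = 6*x**2 - 4*x*y + 2*x + 2*y**2 - 2*y + 2, f_y(x, y) = -2*x**2 + 4*x*y - 2*x - 3*y**2 - 4*y.
  f_x(P) = 18, f_y(P) = -27 (gradient nonzero, so P is smooth).
Step 3: tangent line at P: 18·(x − 2) + -27·(y − 3) = 0.
Expanding: 18*x - 27*y + 45 = 0.


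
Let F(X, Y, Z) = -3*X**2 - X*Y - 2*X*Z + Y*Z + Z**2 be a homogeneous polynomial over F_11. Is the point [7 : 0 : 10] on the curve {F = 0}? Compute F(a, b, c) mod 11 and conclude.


F(7,0,10) ≡ 0 (mod 11); P is on the curve.

Evaluate F(7, 0, 10) term-by-term (mod 11).
  -3*X**2 ↦ -3·49·1·1 = -147
  -X*Y ↦ -1·7·0·1 = 0
  -2*X*Z ↦ -2·7·1·10 = -140
  Y*Z ↦ 1·1·0·10 = 0
  Z**2 ↦ 1·1·1·100 = 100
Sum: F(7, 0, 10) = (-147) + (0) + (-140) + (0) + (100) = -187.
Reducing mod 11: -187 ≡ 0 (mod 11).
Since F(a, b, c) ≡ 0 (mod 11), P lies on the curve.


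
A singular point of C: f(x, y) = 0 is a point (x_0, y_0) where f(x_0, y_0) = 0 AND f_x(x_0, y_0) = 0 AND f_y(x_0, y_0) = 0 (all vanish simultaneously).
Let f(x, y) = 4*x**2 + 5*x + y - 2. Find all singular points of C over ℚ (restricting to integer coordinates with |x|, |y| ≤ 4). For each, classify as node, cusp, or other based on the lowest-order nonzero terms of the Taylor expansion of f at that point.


No singular points in the scanned grid; C is smooth there.

Compute partial derivatives:
  f_x = 8*x + 5.
  f_y = 1.
f_y = 1 is a nonzero constant, so f_y never vanishes: no point (x, y) can satisfy f = f_x = f_y = 0. In particular no (x, y) ∈ {−4, ..., 4}² is singular; the curve is smooth.


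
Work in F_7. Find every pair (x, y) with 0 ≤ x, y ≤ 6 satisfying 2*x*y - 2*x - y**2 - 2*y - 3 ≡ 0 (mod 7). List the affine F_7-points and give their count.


Affine F_7-points: {(1, 3), (1, 4), (2, 0), (2, 2), (3, 5), (3, 6)}; count = 6.

For each of the 49 pairs (x, y) ∈ F_7², evaluate f(x, y) mod 7. Record the zeros.
  x = 0: [0↦4, 1↦1, 2↦3, 3↦3, 4↦1, 5↦4, 6↦5]  zeros at y ∈ ∅
  x = 1: [0↦2, 1↦1, 2↦5, 3↦0, 4↦0, 5↦5, 6↦1]  zeros at y ∈ {3, 4}
  x = 2: [0↦0, 1↦1, 2↦0, 3↦4, 4↦6, 5↦6, 6↦4]  zeros at y ∈ {0, 2}
  x = 3: [0↦5, 1↦1, 2↦2, 3↦1, 4↦5, 5↦0, 6↦0]  zeros at y ∈ {5, 6}
  x = 4: [0↦3, 1↦1, 2↦4, 3↦5, 4↦4, 5↦1, 6↦3]  zeros at y ∈ ∅
  x = 5: [0↦1, 1↦1, 2↦6, 3↦2, 4↦3, 5↦2, 6↦6]  zeros at y ∈ ∅
  x = 6: [0↦6, 1↦1, 2↦1, 3↦6, 4↦2, 5↦3, 6↦2]  zeros at y ∈ ∅
Collecting zeros: affine points = {(1, 3), (1, 4), (2, 0), (2, 2), (3, 5), (3, 6)}.
Total count |C(F_7)_aff| = 6.


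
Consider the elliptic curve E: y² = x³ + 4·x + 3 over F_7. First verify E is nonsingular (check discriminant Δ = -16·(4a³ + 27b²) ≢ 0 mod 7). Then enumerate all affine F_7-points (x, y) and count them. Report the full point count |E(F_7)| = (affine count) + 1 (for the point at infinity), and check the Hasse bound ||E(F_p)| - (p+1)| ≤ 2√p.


Affine points = {(1, 1), (1, 6), (3, 0), (5, 1), (5, 6)}; affine count = 5; |E(F_7)| = 6.

Discriminant check: Δ ∝ 4a³ + 27b² = 4·4³ + 27·3² = 4·64 + 27·9 ≡ 2 (mod 7). Nonzero ⇒ E is nonsingular.
For each x ∈ F_7, compute rhs = x³ + 4·x + 3 mod 7, then count y ∈ F_7 with y² ≡ rhs.
  x = 0: rhs = 3, matching y values: none (0 points).
  x = 1: rhs = 1, matching y values: 1, 6 (2 points).
  x = 2: rhs = 5, matching y values: none (0 points).
  x = 3: rhs = 0, matching y values: 0 (1 points).
  x = 4: rhs = 6, matching y values: none (0 points).
  x = 5: rhs = 1, matching y values: 1, 6 (2 points).
  x = 6: rhs = 5, matching y values: none (0 points).
Total affine count: 5.
Full point count |E(F_7)| = 5 + 1 = 6.
Hasse bound: |6 − (7+1)| = |-2| = 2 ≤ 2√7 ≈ 5.2915 ✓.


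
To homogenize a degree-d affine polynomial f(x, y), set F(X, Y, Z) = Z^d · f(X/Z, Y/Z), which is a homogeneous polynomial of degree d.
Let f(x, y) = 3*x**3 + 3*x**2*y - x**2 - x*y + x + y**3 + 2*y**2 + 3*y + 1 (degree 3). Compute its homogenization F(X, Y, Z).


F(X, Y, Z) = 3*X**3 + 3*X**2*Y - X**2*Z - X*Y*Z + X*Z**2 + Y**3 + 2*Y**2*Z + 3*Y*Z**2 + Z**3

deg(f) = 3.
Substitute x = X/Z, y = Y/Z into f, then multiply by Z^3.
  monomial 3·x^3·y^0 ↦ 3·X^3·Y^0·Z^0.
  monomial 3·x^2·y^1 ↦ 3·X^2·Y^1·Z^0.
  monomial -1·x^2·y^0 ↦ -1·X^2·Y^0·Z^1.
  monomial -1·x^1·y^1 ↦ -1·X^1·Y^1·Z^1.
  monomial 1·x^1·y^0 ↦ 1·X^1·Y^0·Z^2.
  monomial 1·x^0·y^3 ↦ 1·X^0·Y^3·Z^0.
  monomial 2·x^0·y^2 ↦ 2·X^0·Y^2·Z^1.
  monomial 3·x^0·y^1 ↦ 3·X^0·Y^1·Z^2.
  monomial 1·x^0·y^0 ↦ 1·X^0·Y^0·Z^3.
Collecting: F(X, Y, Z) = 3*X**3 + 3*X**2*Y - X**2*Z - X*Y*Z + X*Z**2 + Y**3 + 2*Y**2*Z + 3*Y*Z**2 + Z**3.


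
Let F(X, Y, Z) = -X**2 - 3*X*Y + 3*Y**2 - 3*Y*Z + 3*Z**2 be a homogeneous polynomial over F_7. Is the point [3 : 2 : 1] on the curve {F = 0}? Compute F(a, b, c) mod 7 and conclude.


F(3,2,1) ≡ 3 (mod 7); P is NOT on the curve.

Evaluate F(3, 2, 1) term-by-term (mod 7).
  -X**2 ↦ -1·9·1·1 = -9
  -3*X*Y ↦ -3·3·2·1 = -18
  3*Y**2 ↦ 3·1·4·1 = 12
  -3*Y*Z ↦ -3·1·2·1 = -6
  3*Z**2 ↦ 3·1·1·1 = 3
Sum: F(3, 2, 1) = (-9) + (-18) + (12) + (-6) + (3) = -18.
Reducing mod 7: -18 ≡ 3 (mod 7).
Since F(a, b, c) ≡ 3 ≠ 0 (mod 7), P does NOT lie on the curve.


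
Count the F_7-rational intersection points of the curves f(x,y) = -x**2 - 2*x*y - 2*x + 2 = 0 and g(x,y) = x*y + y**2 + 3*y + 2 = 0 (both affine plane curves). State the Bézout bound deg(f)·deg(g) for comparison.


Common zeros: {(5, 3)}; count = 1; Bézout bound = 4.

deg(f) = 2, deg(g) = 2, so Bézout bound = 4.
Scan x ∈ F_7. For each x, list the y ∈ F_7 with f(x, y) ≡ 0 and those with g(x, y) ≡ 0 (mod 7); the common zeros in that column are the intersection.
  x = 0: f ≡ 0 at y ∈ ∅; g ≡ 0 at y ∈ {5, 6}; common: ∅.
  x = 1: f ≡ 0 at y ∈ {3}; g ≡ 0 at y ∈ {1, 2}; common: ∅.
  x = 2: f ≡ 0 at y ∈ {2}; g ≡ 0 at y ∈ ∅; common: ∅.
  x = 3: f ≡ 0 at y ∈ {6}; g ≡ 0 at y ∈ {4}; common: ∅.
  x = 4: f ≡ 0 at y ∈ {6}; g ≡ 0 at y ∈ ∅; common: ∅.
  x = 5: f ≡ 0 at y ∈ {3}; g ≡ 0 at y ∈ {3}; common: {3}.
  x = 6: f ≡ 0 at y ∈ {2}; g ≡ 0 at y ∈ ∅; common: ∅.
Collecting: common zeros = {(5, 3)}, so the count is 1.
Comparison with the Bézout bound: 1 ≤ 4 = deg(f)·deg(g), as expected for curves with no common component (the affine F_7-count falls short of the bound because intersections may lie at infinity, over extension fields, or carry multiplicity).


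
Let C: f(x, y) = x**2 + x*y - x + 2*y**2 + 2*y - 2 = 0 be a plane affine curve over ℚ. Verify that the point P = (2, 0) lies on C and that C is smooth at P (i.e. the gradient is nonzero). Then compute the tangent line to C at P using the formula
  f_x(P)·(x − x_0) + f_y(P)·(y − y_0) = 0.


Tangent line at P: 3*x + 4*y - 6 = 0.

Step 1: f(2, 0) = 0, so P lies on C.
Step 2: partial derivatives
  f_x(x, y) = 2*x + y - 1, f_y(x, y) = x + 4*y + 2.
  f_x(P) = 3, f_y(P) = 4 (gradient nonzero, so P is smooth).
Step 3: tangent line at P: 3·(x − 2) + 4·(y − 0) = 0.
Expanding: 3*x + 4*y - 6 = 0.


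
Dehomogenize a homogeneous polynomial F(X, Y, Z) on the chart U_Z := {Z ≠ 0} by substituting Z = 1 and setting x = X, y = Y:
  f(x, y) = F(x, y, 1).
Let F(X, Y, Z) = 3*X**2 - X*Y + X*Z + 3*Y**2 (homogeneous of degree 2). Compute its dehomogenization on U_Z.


f(x, y) = 3*x**2 - x*y + x + 3*y**2

On U_Z we set Z = 1. Each monomial c·X^i·Y^j·Z^k in F becomes c·x^i·y^j·1^k = c·x^i·y^j.
Substituting Z = 1: F(X, Y, 1) = 3*x**2 - x*y + x + 3*y**2.
Note: deg(f) ≤ deg(F) = 2; strict inequality happens when F is divisible by Z (lost terms).


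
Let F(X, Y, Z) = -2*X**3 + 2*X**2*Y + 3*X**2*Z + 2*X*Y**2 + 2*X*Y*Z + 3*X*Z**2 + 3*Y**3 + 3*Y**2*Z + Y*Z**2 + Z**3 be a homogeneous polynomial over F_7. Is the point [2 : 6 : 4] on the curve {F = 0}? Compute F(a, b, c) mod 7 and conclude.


F(2,6,4) ≡ 4 (mod 7); P is NOT on the curve.

Evaluate F(2, 6, 4) term-by-term (mod 7).
  -2*X**3 ↦ -2·8·1·1 = -16
  2*X**2*Y ↦ 2·4·6·1 = 48
  3*X**2*Z ↦ 3·4·1·4 = 48
  2*X*Y**2 ↦ 2·2·36·1 = 144
  2*X*Y*Z ↦ 2·2·6·4 = 96
  3*X*Z**2 ↦ 3·2·1·16 = 96
  3*Y**3 ↦ 3·1·216·1 = 648
  3*Y**2*Z ↦ 3·1·36·4 = 432
  Y*Z**2 ↦ 1·1·6·16 = 96
  Z**3 ↦ 1·1·1·64 = 64
Sum: F(2, 6, 4) = (-16) + (48) + (48) + (144) + (96) + (96) + (648) + (432) + (96) + (64) = 1656.
Reducing mod 7: 1656 ≡ 4 (mod 7).
Since F(a, b, c) ≡ 4 ≠ 0 (mod 7), P does NOT lie on the curve.


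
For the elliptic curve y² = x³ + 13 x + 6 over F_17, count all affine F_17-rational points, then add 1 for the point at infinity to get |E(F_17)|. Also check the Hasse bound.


Affine points = {(3, 2), (3, 15), (5, 3), (5, 14), (7, 7), (7, 10), (9, 6), (9, 11), (11, 1), (11, 16), (13, 3), (13, 14), (14, 5), (14, 12), (16, 3), (16, 14)}; affine count = 16; |E(F_17)| = 17.

Discriminant check: Δ ∝ 4a³ + 27b² = 4·13³ + 27·6² = 4·2197 + 27·36 ≡ 2 (mod 17). Nonzero ⇒ E is nonsingular.
For each x ∈ F_17, compute rhs = x³ + 13·x + 6 mod 17, then count y ∈ F_17 with y² ≡ rhs.
  x = 0: rhs = 6, matching y values: none (0 points).
  x = 1: rhs = 3, matching y values: none (0 points).
  x = 2: rhs = 6, matching y values: none (0 points).
  x = 3: rhs = 4, matching y values: 2, 15 (2 points).
  x = 4: rhs = 3, matching y values: none (0 points).
  x = 5: rhs = 9, matching y values: 3, 14 (2 points).
  x = 6: rhs = 11, matching y values: none (0 points).
  x = 7: rhs = 15, matching y values: 7, 10 (2 points).
  x = 8: rhs = 10, matching y values: none (0 points).
  x = 9: rhs = 2, matching y values: 6, 11 (2 points).
  x = 10: rhs = 14, matching y values: none (0 points).
  x = 11: rhs = 1, matching y values: 1, 16 (2 points).
  x = 12: rhs = 3, matching y values: none (0 points).
  x = 13: rhs = 9, matching y values: 3, 14 (2 points).
  x = 14: rhs = 8, matching y values: 5, 12 (2 points).
  x = 15: rhs = 6, matching y values: none (0 points).
  x = 16: rhs = 9, matching y values: 3, 14 (2 points).
Total affine count: 16.
Full point count |E(F_17)| = 16 + 1 = 17.
Hasse bound: |17 − (17+1)| = |-1| = 1 ≤ 2√17 ≈ 8.2462 ✓.


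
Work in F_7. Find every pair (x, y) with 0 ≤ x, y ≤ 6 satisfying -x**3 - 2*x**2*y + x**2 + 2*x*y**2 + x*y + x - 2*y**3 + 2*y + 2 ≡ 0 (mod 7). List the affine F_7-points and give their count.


Affine F_7-points: {(0, 5), (2, 0), (4, 0), (5, 5), (6, 4)}; count = 5.

For each of the 49 pairs (x, y) ∈ F_7², evaluate f(x, y) mod 7. Record the zeros.
  x = 0: [0↦2, 1↦2, 2↦4, 3↦3, 4↦1, 5↦0, 6↦2]  zeros at y ∈ {5}
  x = 1: [0↦3, 1↦4, 2↦4, 3↦5, 4↦2, 5↦4, 6↦6]  zeros at y ∈ ∅
  x = 2: [0↦0, 1↦5, 2↦6, 3↦5, 4↦4, 5↦5, 6↦3]  zeros at y ∈ {0}
  x = 3: [0↦1, 1↦6, 2↦4, 3↦4, 4↦1, 5↦4, 6↦1]  zeros at y ∈ ∅
  x = 4: [0↦0, 1↦1, 2↦6, 3↦3, 4↦1, 5↦2, 6↦1]  zeros at y ∈ {0}
  x = 5: [0↦5, 1↦5, 2↦6, 3↦3, 4↦5, 5↦0, 6↦4]  zeros at y ∈ {5}
  x = 6: [0↦3, 1↦5, 2↦5, 3↦5, 4↦0, 5↦6, 6↦4]  zeros at y ∈ {4}
Collecting zeros: affine points = {(0, 5), (2, 0), (4, 0), (5, 5), (6, 4)}.
Total count |C(F_7)_aff| = 5.


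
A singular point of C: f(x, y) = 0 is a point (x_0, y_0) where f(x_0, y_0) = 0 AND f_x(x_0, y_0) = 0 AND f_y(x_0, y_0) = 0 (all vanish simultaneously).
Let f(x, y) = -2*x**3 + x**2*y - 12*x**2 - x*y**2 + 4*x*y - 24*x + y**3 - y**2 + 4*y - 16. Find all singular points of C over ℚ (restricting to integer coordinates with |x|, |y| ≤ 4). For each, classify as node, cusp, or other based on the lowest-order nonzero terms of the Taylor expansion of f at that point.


Singular points: {(-2, 0)}; classification: cusp.

Compute partial derivatives:
  f_x = -6*x**2 + 2*x*y - 24*x - y**2 + 4*y - 24.
  f_y = x**2 - 2*x*y + 4*x + 3*y**2 - 2*y + 4.
Scan x_0 ∈ {−4, ..., 4}. For each x_0, f_y(x_0, y) is a polynomial in y; find its integer roots y ∈ {−4, ..., 4}, then test f_x and f at those candidates.
  x = -4: f_y(-4, y) = 3*y**2 + 6*y + 4; no integer root y with |y| ≤ 4.
  x = -3: f_y(-3, y) = 3*y**2 + 4*y + 1; vanishes at y ∈ {-1}. (-3, -1): f_x = -5 ≠ 0.
  x = -2: f_y(-2, y) = 3*y**2 + 2*y; vanishes at y ∈ {0}. (-2, 0): f_x = 0, f = 0 — SINGULAR.
  x = -1: f_y(-1, y) = 3*y**2 + 1; no integer root y with |y| ≤ 4.
  x = 0: f_y(0, y) = 3*y**2 - 2*y + 4; no integer root y with |y| ≤ 4.
  x = 1: f_y(1, y) = 3*y**2 - 4*y + 9; no integer root y with |y| ≤ 4.
  x = 2: f_y(2, y) = 3*y**2 - 6*y + 16; no integer root y with |y| ≤ 4.
  x = 3: f_y(3, y) = 3*y**2 - 8*y + 25; no integer root y with |y| ≤ 4.
  x = 4: f_y(4, y) = 3*y**2 - 10*y + 36; no integer root y with |y| ≤ 4.
Only singular point on the grid: (-2, 0).
Classify: substitute x = -2 + u, y = 0 + v and expand: f = -2*u**3 + u**2*v - u*v**2 + v**3 + v**2.
No constant or linear terms (consistent with a singular point). Quadratic part: v**2. Cubic part: -2*u**3 + u**2*v - u*v**2 + v**3.
The quadratic part v**2 is a perfect square, so there is a single (double) tangent line v = 0, i.e. y = 0. Restricting the cubic part to that line (v = 0) leaves -2*u**3 ≠ 0, so f is not divisible by v and the branch is v² ≈ 2*u**3 to lowest order — this is a cusp.
Classification: cusp.


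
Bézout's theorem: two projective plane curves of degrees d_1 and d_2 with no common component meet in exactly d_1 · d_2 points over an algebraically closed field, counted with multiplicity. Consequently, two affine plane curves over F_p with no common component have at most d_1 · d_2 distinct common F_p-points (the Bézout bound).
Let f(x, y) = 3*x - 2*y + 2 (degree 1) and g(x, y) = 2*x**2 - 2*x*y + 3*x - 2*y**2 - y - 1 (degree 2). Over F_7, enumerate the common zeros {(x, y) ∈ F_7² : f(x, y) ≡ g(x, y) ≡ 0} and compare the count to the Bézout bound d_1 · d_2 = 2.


Common zeros: ∅; count = 0; Bézout bound = 2.

deg(f) = 1, deg(g) = 2, so Bézout bound = 2.
Scan x ∈ F_7. For each x, list the y ∈ F_7 with f(x, y) ≡ 0 and those with g(x, y) ≡ 0 (mod 7); the common zeros in that column are the intersection.
  x = 0: f ≡ 0 at y ∈ {1}; g ≡ 0 at y ∈ {5}; common: ∅.
  x = 1: f ≡ 0 at y ∈ {6}; g ≡ 0 at y ∈ ∅; common: ∅.
  x = 2: f ≡ 0 at y ∈ {4}; g ≡ 0 at y ∈ ∅; common: ∅.
  x = 3: f ≡ 0 at y ∈ {2}; g ≡ 0 at y ∈ ∅; common: ∅.
  x = 4: f ≡ 0 at y ∈ {0}; g ≡ 0 at y ∈ ∅; common: ∅.
  x = 5: f ≡ 0 at y ∈ {5}; g ≡ 0 at y ∈ ∅; common: ∅.
  x = 6: f ≡ 0 at y ∈ {3}; g ≡ 0 at y ∈ ∅; common: ∅.
Collecting: common zeros = ∅, so the count is 0.
Comparison with the Bézout bound: 0 ≤ 2 = deg(f)·deg(g), as expected for curves with no common component (the affine F_7-count falls short of the bound because intersections may lie at infinity, over extension fields, or carry multiplicity).


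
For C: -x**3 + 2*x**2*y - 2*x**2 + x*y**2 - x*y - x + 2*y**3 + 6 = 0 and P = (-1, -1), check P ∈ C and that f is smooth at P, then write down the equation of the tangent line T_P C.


Tangent line at P: 6*x + 11*y + 17 = 0.

Step 1: f(-1, -1) = 0, so P lies on C.
Step 2: partial derivatives
  f_x(x, y) = -3*x**2 + 4*x*y - 4*x + y**2 - y - 1, f_y(x, y) = 2*x**2 + 2*x*y - x + 6*y**2.
  f_x(P) = 6, f_y(P) = 11 (gradient nonzero, so P is smooth).
Step 3: tangent line at P: 6·(x − -1) + 11·(y − -1) = 0.
Expanding: 6*x + 11*y + 17 = 0.


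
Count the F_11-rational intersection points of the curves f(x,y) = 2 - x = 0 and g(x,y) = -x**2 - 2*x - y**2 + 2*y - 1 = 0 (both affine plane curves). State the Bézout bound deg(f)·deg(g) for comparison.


Common zeros: {(2, 6), (2, 7)}; count = 2; Bézout bound = 2.

deg(f) = 1, deg(g) = 2, so Bézout bound = 2.
Scan x ∈ F_11. For each x, list the y ∈ F_11 with f(x, y) ≡ 0 and those with g(x, y) ≡ 0 (mod 11); the common zeros in that column are the intersection.
  x = 0: f ≡ 0 at y ∈ ∅; g ≡ 0 at y ∈ {1}; common: ∅.
  x = 1: f ≡ 0 at y ∈ ∅; g ≡ 0 at y ∈ ∅; common: ∅.
  x = 2: f ≡ 0 at y ∈ {0, 1, 2, 3, 4, 5, 6, 7, 8, 9, 10}; g ≡ 0 at y ∈ {6, 7}; common: {6, 7}.
  x = 3: f ≡ 0 at y ∈ ∅; g ≡ 0 at y ∈ ∅; common: ∅.
  x = 4: f ≡ 0 at y ∈ ∅; g ≡ 0 at y ∈ {4, 9}; common: ∅.
  x = 5: f ≡ 0 at y ∈ ∅; g ≡ 0 at y ∈ {4, 9}; common: ∅.
  x = 6: f ≡ 0 at y ∈ ∅; g ≡ 0 at y ∈ ∅; common: ∅.
  x = 7: f ≡ 0 at y ∈ ∅; g ≡ 0 at y ∈ {6, 7}; common: ∅.
  x = 8: f ≡ 0 at y ∈ ∅; g ≡ 0 at y ∈ ∅; common: ∅.
  x = 9: f ≡ 0 at y ∈ ∅; g ≡ 0 at y ∈ {1}; common: ∅.
  x = 10: f ≡ 0 at y ∈ ∅; g ≡ 0 at y ∈ {0, 2}; common: ∅.
Collecting: common zeros = {(2, 6), (2, 7)}, so the count is 2.
Comparison with the Bézout bound: 2 ≤ 2 = deg(f)·deg(g), as expected for curves with no common component (the bound is attained).


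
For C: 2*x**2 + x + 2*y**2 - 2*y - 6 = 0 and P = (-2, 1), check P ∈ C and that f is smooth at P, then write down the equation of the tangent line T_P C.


Tangent line at P: -7*x + 2*y - 16 = 0.

Step 1: f(-2, 1) = 0, so P lies on C.
Step 2: partial derivatives
  f_x(x, y) = 4*x + 1, f_y(x, y) = 4*y - 2.
  f_x(P) = -7, f_y(P) = 2 (gradient nonzero, so P is smooth).
Step 3: tangent line at P: -7·(x − -2) + 2·(y − 1) = 0.
Expanding: -7*x + 2*y - 16 = 0.


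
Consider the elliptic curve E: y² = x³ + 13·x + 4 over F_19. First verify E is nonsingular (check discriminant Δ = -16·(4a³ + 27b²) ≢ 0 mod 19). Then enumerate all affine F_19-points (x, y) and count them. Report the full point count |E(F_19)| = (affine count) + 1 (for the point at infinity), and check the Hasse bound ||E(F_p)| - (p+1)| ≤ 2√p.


Affine points = {(0, 2), (0, 17), (2, 0), (4, 5), (4, 14), (5, 2), (5, 17), (7, 1), (7, 18), (12, 8), (12, 11), (14, 2), (14, 17), (18, 3), (18, 16)}; affine count = 15; |E(F_19)| = 16.

Discriminant check: Δ ∝ 4a³ + 27b² = 4·13³ + 27·4² = 4·2197 + 27·16 ≡ 5 (mod 19). Nonzero ⇒ E is nonsingular.
For each x ∈ F_19, compute rhs = x³ + 13·x + 4 mod 19, then count y ∈ F_19 with y² ≡ rhs.
  x = 0: rhs = 4, matching y values: 2, 17 (2 points).
  x = 1: rhs = 18, matching y values: none (0 points).
  x = 2: rhs = 0, matching y values: 0 (1 points).
  x = 3: rhs = 13, matching y values: none (0 points).
  x = 4: rhs = 6, matching y values: 5, 14 (2 points).
  x = 5: rhs = 4, matching y values: 2, 17 (2 points).
  x = 6: rhs = 13, matching y values: none (0 points).
  x = 7: rhs = 1, matching y values: 1, 18 (2 points).
  x = 8: rhs = 12, matching y values: none (0 points).
  x = 9: rhs = 14, matching y values: none (0 points).
  x = 10: rhs = 13, matching y values: none (0 points).
  x = 11: rhs = 15, matching y values: none (0 points).
  x = 12: rhs = 7, matching y values: 8, 11 (2 points).
  x = 13: rhs = 14, matching y values: none (0 points).
  x = 14: rhs = 4, matching y values: 2, 17 (2 points).
  x = 15: rhs = 2, matching y values: none (0 points).
  x = 16: rhs = 14, matching y values: none (0 points).
  x = 17: rhs = 8, matching y values: none (0 points).
  x = 18: rhs = 9, matching y values: 3, 16 (2 points).
Total affine count: 15.
Full point count |E(F_19)| = 15 + 1 = 16.
Hasse bound: |16 − (19+1)| = |-4| = 4 ≤ 2√19 ≈ 8.7178 ✓.


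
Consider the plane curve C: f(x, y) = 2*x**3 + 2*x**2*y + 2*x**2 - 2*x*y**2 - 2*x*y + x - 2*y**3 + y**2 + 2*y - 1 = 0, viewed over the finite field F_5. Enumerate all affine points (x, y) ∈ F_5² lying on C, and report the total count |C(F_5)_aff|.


Affine F_5-points: {(0, 1), (0, 3), (0, 4), (2, 0), (4, 1)}; count = 5.

For each of the 25 pairs (x, y) ∈ F_5², evaluate f(x, y) mod 5. Record the zeros.
  x = 0: [0↦4, 1↦0, 2↦1, 3↦0, 4↦0]  zeros at y ∈ {1, 3, 4}
  x = 1: [0↦4, 1↦3, 2↦3, 3↦2, 4↦3]  zeros at y ∈ ∅
  x = 2: [0↦0, 1↦1, 2↦4, 3↦2, 4↦3]  zeros at y ∈ {0}
  x = 3: [0↦4, 1↦1, 2↦1, 3↦2, 4↦2]  zeros at y ∈ ∅
  x = 4: [0↦3, 1↦0, 2↦1, 3↦4, 4↦2]  zeros at y ∈ {1}
Collecting zeros: affine points = {(0, 1), (0, 3), (0, 4), (2, 0), (4, 1)}.
Total count |C(F_5)_aff| = 5.


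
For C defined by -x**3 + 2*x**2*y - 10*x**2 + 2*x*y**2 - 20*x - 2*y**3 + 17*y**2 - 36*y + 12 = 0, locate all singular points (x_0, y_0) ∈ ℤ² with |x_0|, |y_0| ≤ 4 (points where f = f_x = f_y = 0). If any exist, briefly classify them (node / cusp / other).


Singular points: {(-2, 2)}; classification: cusp.

Compute partial derivatives:
  f_x = -3*x**2 + 4*x*y - 20*x + 2*y**2 - 20.
  f_y = 2*x**2 + 4*x*y - 6*y**2 + 34*y - 36.
Scan x_0 ∈ {−4, ..., 4}. For each x_0, f_y(x_0, y) is a polynomial in y; find its integer roots y ∈ {−4, ..., 4}, then test f_x and f at those candidates.
  x = -4: f_y(-4, y) = -6*y**2 + 18*y - 4; no integer root y with |y| ≤ 4.
  x = -3: f_y(-3, y) = -6*y**2 + 22*y - 18; no integer root y with |y| ≤ 4.
  x = -2: f_y(-2, y) = -6*y**2 + 26*y - 28; vanishes at y ∈ {2}. (-2, 2): f_x = 0, f = 0 — SINGULAR.
  x = -1: f_y(-1, y) = -6*y**2 + 30*y - 34; no integer root y with |y| ≤ 4.
  x = 0: f_y(0, y) = -6*y**2 + 34*y - 36; no integer root y with |y| ≤ 4.
  x = 1: f_y(1, y) = -6*y**2 + 38*y - 34; no integer root y with |y| ≤ 4.
  x = 2: f_y(2, y) = -6*y**2 + 42*y - 28; no integer root y with |y| ≤ 4.
  x = 3: f_y(3, y) = -6*y**2 + 46*y - 18; no integer root y with |y| ≤ 4.
  x = 4: f_y(4, y) = -6*y**2 + 50*y - 4; no integer root y with |y| ≤ 4.
Only singular point on the grid: (-2, 2).
Classify: substitute x = -2 + u, y = 2 + v and expand: f = -u**3 + 2*u**2*v + 2*u*v**2 - 2*v**3 + v**2.
No constant or linear terms (consistent with a singular point). Quadratic part: v**2. Cubic part: -u**3 + 2*u**2*v + 2*u*v**2 - 2*v**3.
The quadratic part v**2 is a perfect square, so there is a single (double) tangent line v = 0, i.e. y = 2. Restricting the cubic part to that line (v = 0) leaves -u**3 ≠ 0, so f is not divisible by v and the branch is v² ≈ u**3 to lowest order — this is a cusp.
Classification: cusp.


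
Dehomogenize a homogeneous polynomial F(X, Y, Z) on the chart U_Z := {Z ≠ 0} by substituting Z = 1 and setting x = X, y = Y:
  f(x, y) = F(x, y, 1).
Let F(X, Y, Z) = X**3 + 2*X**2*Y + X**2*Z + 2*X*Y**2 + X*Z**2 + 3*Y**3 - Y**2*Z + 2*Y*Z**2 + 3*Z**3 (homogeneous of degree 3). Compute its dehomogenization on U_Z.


f(x, y) = x**3 + 2*x**2*y + x**2 + 2*x*y**2 + x + 3*y**3 - y**2 + 2*y + 3

On U_Z we set Z = 1. Each monomial c·X^i·Y^j·Z^k in F becomes c·x^i·y^j·1^k = c·x^i·y^j.
Substituting Z = 1: F(X, Y, 1) = x**3 + 2*x**2*y + x**2 + 2*x*y**2 + x + 3*y**3 - y**2 + 2*y + 3.
Note: deg(f) ≤ deg(F) = 3; strict inequality happens when F is divisible by Z (lost terms).


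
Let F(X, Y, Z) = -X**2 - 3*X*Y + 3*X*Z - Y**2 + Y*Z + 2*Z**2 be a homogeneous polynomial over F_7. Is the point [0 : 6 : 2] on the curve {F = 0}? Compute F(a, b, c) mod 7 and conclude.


F(0,6,2) ≡ 5 (mod 7); P is NOT on the curve.

Evaluate F(0, 6, 2) term-by-term (mod 7).
  -X**2 ↦ -1·0·1·1 = 0
  -3*X*Y ↦ -3·0·6·1 = 0
  3*X*Z ↦ 3·0·1·2 = 0
  -Y**2 ↦ -1·1·36·1 = -36
  Y*Z ↦ 1·1·6·2 = 12
  2*Z**2 ↦ 2·1·1·4 = 8
Sum: F(0, 6, 2) = (0) + (0) + (0) + (-36) + (12) + (8) = -16.
Reducing mod 7: -16 ≡ 5 (mod 7).
Since F(a, b, c) ≡ 5 ≠ 0 (mod 7), P does NOT lie on the curve.


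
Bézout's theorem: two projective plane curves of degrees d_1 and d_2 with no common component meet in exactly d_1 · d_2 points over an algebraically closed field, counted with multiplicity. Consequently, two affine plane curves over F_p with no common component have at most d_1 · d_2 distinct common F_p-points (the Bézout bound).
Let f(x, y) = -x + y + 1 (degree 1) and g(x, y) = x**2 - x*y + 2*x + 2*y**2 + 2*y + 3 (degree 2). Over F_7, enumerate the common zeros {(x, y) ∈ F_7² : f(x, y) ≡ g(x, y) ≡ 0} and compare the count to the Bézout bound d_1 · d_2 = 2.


Common zeros: ∅; count = 0; Bézout bound = 2.

deg(f) = 1, deg(g) = 2, so Bézout bound = 2.
Scan x ∈ F_7. For each x, list the y ∈ F_7 with f(x, y) ≡ 0 and those with g(x, y) ≡ 0 (mod 7); the common zeros in that column are the intersection.
  x = 0: f ≡ 0 at y ∈ {6}; g ≡ 0 at y ∈ {1, 5}; common: ∅.
  x = 1: f ≡ 0 at y ∈ {0}; g ≡ 0 at y ∈ {4, 6}; common: ∅.
  x = 2: f ≡ 0 at y ∈ {1}; g ≡ 0 at y ∈ ∅; common: ∅.
  x = 3: f ≡ 0 at y ∈ {2}; g ≡ 0 at y ∈ {5, 6}; common: ∅.
  x = 4: f ≡ 0 at y ∈ {3}; g ≡ 0 at y ∈ ∅; common: ∅.
  x = 5: f ≡ 0 at y ∈ {4}; g ≡ 0 at y ∈ ∅; common: ∅.
  x = 6: f ≡ 0 at y ∈ {5}; g ≡ 0 at y ∈ {1}; common: ∅.
Collecting: common zeros = ∅, so the count is 0.
Comparison with the Bézout bound: 0 ≤ 2 = deg(f)·deg(g), as expected for curves with no common component (the affine F_7-count falls short of the bound because intersections may lie at infinity, over extension fields, or carry multiplicity).


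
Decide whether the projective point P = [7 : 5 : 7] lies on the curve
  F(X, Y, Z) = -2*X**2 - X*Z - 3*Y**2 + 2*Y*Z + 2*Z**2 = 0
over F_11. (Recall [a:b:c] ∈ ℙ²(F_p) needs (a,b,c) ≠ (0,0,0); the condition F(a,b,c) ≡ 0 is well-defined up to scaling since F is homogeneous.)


F(7,5,7) ≡ 1 (mod 11); P is NOT on the curve.

Evaluate F(7, 5, 7) term-by-term (mod 11).
  -2*X**2 ↦ -2·49·1·1 = -98
  -X*Z ↦ -1·7·1·7 = -49
  -3*Y**2 ↦ -3·1·25·1 = -75
  2*Y*Z ↦ 2·1·5·7 = 70
  2*Z**2 ↦ 2·1·1·49 = 98
Sum: F(7, 5, 7) = (-98) + (-49) + (-75) + (70) + (98) = -54.
Reducing mod 11: -54 ≡ 1 (mod 11).
Since F(a, b, c) ≡ 1 ≠ 0 (mod 11), P does NOT lie on the curve.


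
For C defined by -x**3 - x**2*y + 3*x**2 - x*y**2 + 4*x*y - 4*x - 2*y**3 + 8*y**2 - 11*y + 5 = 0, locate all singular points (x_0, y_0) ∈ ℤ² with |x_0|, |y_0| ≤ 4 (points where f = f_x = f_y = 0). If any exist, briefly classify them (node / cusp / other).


Singular points: {(1, 1)}; classification: node.

Compute partial derivatives:
  f_x = -3*x**2 - 2*x*y + 6*x - y**2 + 4*y - 4.
  f_y = -x**2 - 2*x*y + 4*x - 6*y**2 + 16*y - 11.
Scan x_0 ∈ {−4, ..., 4}. For each x_0, f_y(x_0, y) is a polynomial in y; find its integer roots y ∈ {−4, ..., 4}, then test f_x and f at those candidates.
  x = -4: f_y(-4, y) = -6*y**2 + 24*y - 43; no integer root y with |y| ≤ 4.
  x = -3: f_y(-3, y) = -6*y**2 + 22*y - 32; no integer root y with |y| ≤ 4.
  x = -2: f_y(-2, y) = -6*y**2 + 20*y - 23; no integer root y with |y| ≤ 4.
  x = -1: f_y(-1, y) = -6*y**2 + 18*y - 16; no integer root y with |y| ≤ 4.
  x = 0: f_y(0, y) = -6*y**2 + 16*y - 11; no integer root y with |y| ≤ 4.
  x = 1: f_y(1, y) = -6*y**2 + 14*y - 8; vanishes at y ∈ {1}. (1, 1): f_x = 0, f = 0 — SINGULAR.
  x = 2: f_y(2, y) = -6*y**2 + 12*y - 7; no integer root y with |y| ≤ 4.
  x = 3: f_y(3, y) = -6*y**2 + 10*y - 8; no integer root y with |y| ≤ 4.
  x = 4: f_y(4, y) = -6*y**2 + 8*y - 11; no integer root y with |y| ≤ 4.
Only singular point on the grid: (1, 1).
Classify: substitute x = 1 + u, y = 1 + v and expand: f = -u**3 - u**2*v - u**2 - u*v**2 - 2*v**3 + v**2.
No constant or linear terms (consistent with a singular point). Quadratic part: -u**2 + v**2. Cubic part: -u**3 - u**2*v - u*v**2 - 2*v**3.
The quadratic part v**2 - u**2 = (v − u)(v + u) splits into two distinct linear factors, so there are two distinct tangent lines y − 1 = ±(x − 1) — this is a node (ordinary double point).
Classification: node.
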